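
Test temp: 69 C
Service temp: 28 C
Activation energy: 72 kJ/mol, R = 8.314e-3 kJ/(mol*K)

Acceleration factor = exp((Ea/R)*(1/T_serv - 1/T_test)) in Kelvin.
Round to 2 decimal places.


AF = exp((72/0.008314)*(1/301.15 - 1/342.15))
= 31.37

31.37


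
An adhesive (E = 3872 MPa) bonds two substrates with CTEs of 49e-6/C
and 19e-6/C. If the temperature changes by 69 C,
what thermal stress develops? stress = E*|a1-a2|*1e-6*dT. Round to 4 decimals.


Stress = 3872 * |49 - 19| * 1e-6 * 69
= 8.0150 MPa

8.0150


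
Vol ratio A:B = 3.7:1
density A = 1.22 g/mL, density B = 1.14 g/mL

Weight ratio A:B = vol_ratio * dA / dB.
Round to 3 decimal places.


Weight ratio = 3.7 * 1.22 / 1.14
= 3.960

3.960


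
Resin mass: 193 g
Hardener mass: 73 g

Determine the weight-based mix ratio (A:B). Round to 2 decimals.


Ratio = 193 / 73 = 2.64

2.64


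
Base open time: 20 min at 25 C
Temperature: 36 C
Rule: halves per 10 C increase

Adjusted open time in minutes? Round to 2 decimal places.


Acceleration = 2^((36-25)/10) = 2.1435
Open time = 20 / 2.1435 = 9.33 min

9.33


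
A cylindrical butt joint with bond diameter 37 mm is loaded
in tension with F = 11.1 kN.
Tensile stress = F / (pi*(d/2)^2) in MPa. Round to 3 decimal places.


Area = pi * (37/2)^2 = 1075.2101 mm^2
Stress = 11.1*1000 / 1075.2101
= 10.324 MPa

10.324


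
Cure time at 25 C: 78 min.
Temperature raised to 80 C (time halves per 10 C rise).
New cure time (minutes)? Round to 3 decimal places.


Acceleration factor = 2^(55/10) = 45.2548
New time = 78 / 45.2548 = 1.724 min

1.724


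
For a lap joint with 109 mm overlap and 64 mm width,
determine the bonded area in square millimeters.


Area = 109 * 64 = 6976 mm^2

6976


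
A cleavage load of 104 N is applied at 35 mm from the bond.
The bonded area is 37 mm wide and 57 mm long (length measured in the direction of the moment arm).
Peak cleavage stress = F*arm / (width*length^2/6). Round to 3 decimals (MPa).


Moment = 104 * 35 = 3640 N*mm
Section modulus = 37 * 3249 / 6 = 120213 / 6 mm^3
Stress = 3640 / (120213 / 6) = 21840 / 120213
= 0.182 MPa

0.182


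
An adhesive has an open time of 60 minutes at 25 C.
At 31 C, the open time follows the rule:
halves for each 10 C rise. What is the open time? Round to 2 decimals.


Factor = 2^((31-25)/10) = 1.5157
Open time = 60 / 1.5157 = 39.59 min

39.59


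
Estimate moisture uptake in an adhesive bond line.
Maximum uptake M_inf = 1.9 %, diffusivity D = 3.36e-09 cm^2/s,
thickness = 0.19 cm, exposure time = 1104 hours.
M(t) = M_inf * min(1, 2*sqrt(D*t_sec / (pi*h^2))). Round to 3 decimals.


Convert time: 1104 h = 3974400 s
ratio = min(1, 2*sqrt(3.36e-09*3974400/(pi*0.19^2)))
= 0.686289
M(t) = 1.9 * 0.686289 = 1.304%

1.304


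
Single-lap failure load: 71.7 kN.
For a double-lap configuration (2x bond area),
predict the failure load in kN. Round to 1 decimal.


Failure load = 71.7 * 2 = 143.4 kN

143.4


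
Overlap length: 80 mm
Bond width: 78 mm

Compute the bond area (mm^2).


Bond area = 80 * 78 = 6240 mm^2

6240


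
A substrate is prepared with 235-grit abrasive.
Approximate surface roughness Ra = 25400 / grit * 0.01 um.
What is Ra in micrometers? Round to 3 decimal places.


Ra = 25400 / 235 * 0.01 = 1.081 um

1.081


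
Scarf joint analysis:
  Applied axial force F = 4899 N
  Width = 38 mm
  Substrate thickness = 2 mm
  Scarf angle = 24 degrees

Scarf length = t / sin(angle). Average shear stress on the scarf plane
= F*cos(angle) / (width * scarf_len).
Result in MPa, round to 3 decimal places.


Scarf length = 2 / sin(24 deg) = 4.9172 mm
cos(24 deg) = 0.913545
Shear = 4899 * 0.913545 / (38 * 4.9172)
= 23.952 MPa

23.952


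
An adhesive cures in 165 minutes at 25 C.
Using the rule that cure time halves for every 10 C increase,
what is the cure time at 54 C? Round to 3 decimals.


Factor = 2^((54 - 25) / 10) = 7.4643
Cure time = 165 / 7.4643
= 22.105 minutes

22.105


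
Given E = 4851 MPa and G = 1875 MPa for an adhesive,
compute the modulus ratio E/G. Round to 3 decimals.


E/G ratio = 4851 / 1875 = 2.587

2.587


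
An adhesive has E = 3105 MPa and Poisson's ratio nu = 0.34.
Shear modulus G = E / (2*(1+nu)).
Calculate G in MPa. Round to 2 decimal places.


G = 3105 / (2*(1+0.34))
= 3105 / 2.68
= 1158.58 MPa

1158.58


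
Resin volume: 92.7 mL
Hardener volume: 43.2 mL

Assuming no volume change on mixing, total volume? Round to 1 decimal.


V_total = 92.7 + 43.2 = 135.9 mL

135.9


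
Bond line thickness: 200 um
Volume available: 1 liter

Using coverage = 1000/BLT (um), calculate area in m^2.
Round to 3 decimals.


1 L = 1e6 mm^3, thickness = 200 um = 0.2 mm
Area = 1e6 / 0.2 mm^2 = (1e6 / 0.2) / 1e6 m^2 = 1000 / 200 m^2
= 5.000 m^2

5.000


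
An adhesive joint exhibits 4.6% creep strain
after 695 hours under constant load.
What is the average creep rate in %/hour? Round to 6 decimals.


Creep rate = strain / time
= 4.6 / 695
= 0.006619 %/h

0.006619


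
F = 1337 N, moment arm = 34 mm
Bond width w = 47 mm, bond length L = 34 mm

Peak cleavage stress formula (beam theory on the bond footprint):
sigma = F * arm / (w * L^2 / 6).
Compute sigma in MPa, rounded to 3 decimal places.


sigma = (1337 * 34) / (47 * 1156 / 6)
= 45458 * 6 / 54332
= 272748 / 54332
= 5.020 MPa

5.020


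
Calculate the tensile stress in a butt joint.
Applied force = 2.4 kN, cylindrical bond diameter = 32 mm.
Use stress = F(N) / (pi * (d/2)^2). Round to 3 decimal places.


A = pi * 16.0^2 = 804.2477 mm^2
sigma = 2400.0 / 804.2477 = 2.984 MPa

2.984


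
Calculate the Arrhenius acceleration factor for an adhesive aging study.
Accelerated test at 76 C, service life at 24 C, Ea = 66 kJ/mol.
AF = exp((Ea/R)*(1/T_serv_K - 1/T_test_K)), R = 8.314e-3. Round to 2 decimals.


T_test = 349.15 K, T_serv = 297.15 K
Ea/R = 66 / 0.008314 = 7938.42
AF = exp(7938.42 * (1/297.15 - 1/349.15))
= 53.45

53.45


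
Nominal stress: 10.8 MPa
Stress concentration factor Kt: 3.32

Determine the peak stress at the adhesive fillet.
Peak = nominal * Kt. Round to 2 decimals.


Peak stress = 10.8 * 3.32
= 35.86 MPa

35.86


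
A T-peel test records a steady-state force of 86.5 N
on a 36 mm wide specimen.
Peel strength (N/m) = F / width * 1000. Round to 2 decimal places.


Peel strength = 86.5 / 36 * 1000
= 2402.78 N/m

2402.78


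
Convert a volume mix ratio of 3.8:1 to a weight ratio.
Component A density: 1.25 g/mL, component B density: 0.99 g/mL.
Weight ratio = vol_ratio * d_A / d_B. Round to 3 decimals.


= 3.8 * 1.25 / 0.99 = 4.798

4.798


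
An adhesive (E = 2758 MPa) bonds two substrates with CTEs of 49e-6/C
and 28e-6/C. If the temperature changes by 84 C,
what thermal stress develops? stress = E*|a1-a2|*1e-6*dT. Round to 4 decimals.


Stress = 2758 * |49 - 28| * 1e-6 * 84
= 4.8651 MPa

4.8651


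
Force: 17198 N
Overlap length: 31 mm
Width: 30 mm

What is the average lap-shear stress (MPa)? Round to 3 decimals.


Average shear stress = F / (overlap * width)
= 17198 / (31 * 30)
= 18.492 MPa

18.492


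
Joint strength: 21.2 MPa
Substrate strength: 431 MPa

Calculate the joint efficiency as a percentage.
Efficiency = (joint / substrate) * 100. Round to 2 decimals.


Efficiency = (21.2 / 431) * 100 = 4.92%

4.92


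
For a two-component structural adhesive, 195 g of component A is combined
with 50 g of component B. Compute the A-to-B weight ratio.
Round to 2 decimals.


Weight ratio A:B = 195 / 50
= 3.90

3.90


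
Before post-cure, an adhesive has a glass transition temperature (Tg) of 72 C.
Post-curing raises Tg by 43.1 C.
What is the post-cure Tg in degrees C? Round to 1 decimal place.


Tg_post = Tg_base + delta_Tg
= 72 + 43.1
= 115.1 C

115.1


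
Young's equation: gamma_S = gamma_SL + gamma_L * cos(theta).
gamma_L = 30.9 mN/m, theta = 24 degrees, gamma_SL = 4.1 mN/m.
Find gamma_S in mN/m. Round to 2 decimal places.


cos(24 deg) = 0.913545
gamma_S = 4.1 + 30.9 * 0.913545
= 32.33 mN/m

32.33


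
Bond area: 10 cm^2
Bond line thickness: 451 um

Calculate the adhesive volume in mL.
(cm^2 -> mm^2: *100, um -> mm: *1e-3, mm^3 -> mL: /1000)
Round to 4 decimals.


V = 10*100 * 451*1e-3 / 1000
= 0.4510 mL

0.4510


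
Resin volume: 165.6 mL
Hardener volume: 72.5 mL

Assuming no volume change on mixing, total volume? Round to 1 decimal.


V_total = 165.6 + 72.5 = 238.1 mL

238.1


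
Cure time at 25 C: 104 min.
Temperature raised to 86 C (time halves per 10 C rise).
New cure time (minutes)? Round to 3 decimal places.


Acceleration factor = 2^(61/10) = 68.5935
New time = 104 / 68.5935 = 1.516 min

1.516


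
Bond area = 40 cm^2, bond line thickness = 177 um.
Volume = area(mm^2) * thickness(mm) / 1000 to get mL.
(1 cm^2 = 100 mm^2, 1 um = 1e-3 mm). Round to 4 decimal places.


area_mm2 = 40 * 100 = 4000
blt_mm = 177 * 1e-3 = 0.177
vol_mm3 = 4000 * 0.177 = 708.0
vol_mL = 708.0 / 1000 = 0.7080 mL

0.7080


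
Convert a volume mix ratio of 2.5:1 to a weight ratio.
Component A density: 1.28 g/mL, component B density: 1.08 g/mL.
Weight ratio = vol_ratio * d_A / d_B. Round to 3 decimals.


= 2.5 * 1.28 / 1.08 = 2.963

2.963


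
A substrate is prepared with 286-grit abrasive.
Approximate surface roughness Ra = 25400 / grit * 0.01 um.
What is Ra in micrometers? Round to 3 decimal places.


Ra = 25400 / 286 * 0.01 = 0.888 um

0.888


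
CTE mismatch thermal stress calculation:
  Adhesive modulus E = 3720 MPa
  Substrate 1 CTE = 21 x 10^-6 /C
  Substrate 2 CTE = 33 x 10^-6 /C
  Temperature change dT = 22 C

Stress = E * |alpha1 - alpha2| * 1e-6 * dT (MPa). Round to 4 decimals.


delta_alpha = |21 - 33| = 12 x 10^-6/C
Stress = 3720 * 12e-6 * 22
= 0.9821 MPa

0.9821


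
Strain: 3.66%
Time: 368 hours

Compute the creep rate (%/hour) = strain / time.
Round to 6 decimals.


Creep rate = 3.66 / 368
= 0.009946 %/h

0.009946


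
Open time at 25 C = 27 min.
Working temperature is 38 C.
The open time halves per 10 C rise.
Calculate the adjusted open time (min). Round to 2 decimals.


factor = 2^((38 - 25) / 10) = 2.4623
ot = 27 / 2.4623 = 10.97 min

10.97


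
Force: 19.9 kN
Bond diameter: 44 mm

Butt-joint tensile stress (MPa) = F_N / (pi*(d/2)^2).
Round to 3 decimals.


F_N = 19.9 * 1000 = 19900.0 N
A = pi*(22.0)^2 = 1520.5308 mm^2
stress = 19900.0 / 1520.5308 = 13.088 MPa

13.088


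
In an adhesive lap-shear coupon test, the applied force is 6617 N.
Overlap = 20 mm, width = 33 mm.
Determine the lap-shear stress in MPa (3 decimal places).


stress = F / (overlap * width)
= 6617 / (20 * 33)
= 10.026 MPa

10.026


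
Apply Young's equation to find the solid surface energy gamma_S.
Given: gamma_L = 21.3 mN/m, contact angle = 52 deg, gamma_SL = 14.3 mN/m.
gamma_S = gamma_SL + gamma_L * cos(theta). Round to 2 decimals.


theta_rad = 52 * pi/180 = 0.907571
gamma_S = 14.3 + 21.3 * cos(0.907571)
= 27.41 mN/m

27.41


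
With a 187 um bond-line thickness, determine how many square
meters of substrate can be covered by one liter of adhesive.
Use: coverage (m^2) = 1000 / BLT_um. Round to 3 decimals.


Coverage = 1000 / 187 = 5.348 m^2

5.348


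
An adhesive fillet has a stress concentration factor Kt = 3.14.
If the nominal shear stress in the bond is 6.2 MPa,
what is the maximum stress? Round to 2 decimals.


Max stress = 6.2 * 3.14 = 19.47 MPa

19.47


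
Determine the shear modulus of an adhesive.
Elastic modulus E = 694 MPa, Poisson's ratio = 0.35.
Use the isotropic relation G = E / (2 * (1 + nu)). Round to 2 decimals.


G = 694 / (2*(1+0.35)) = 694 / 2.70
= 257.04 MPa

257.04


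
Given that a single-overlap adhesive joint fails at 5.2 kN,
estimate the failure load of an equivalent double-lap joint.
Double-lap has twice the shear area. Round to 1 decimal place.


Double-lap factor = 2
Expected load = 5.2 * 2 = 10.4 kN

10.4


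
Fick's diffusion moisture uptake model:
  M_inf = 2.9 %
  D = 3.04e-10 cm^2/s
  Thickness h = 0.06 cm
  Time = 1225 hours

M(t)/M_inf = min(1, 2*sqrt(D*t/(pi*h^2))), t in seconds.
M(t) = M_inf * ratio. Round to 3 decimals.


t_sec = 1225 * 3600 = 4410000
ratio = 2*sqrt(3.04e-10*4410000/(pi*0.06^2))
= min(1, 0.688589)
= 0.688589
M(t) = 2.9 * 0.688589 = 1.997 %

1.997


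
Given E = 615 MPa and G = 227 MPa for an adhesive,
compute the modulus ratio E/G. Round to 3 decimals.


E/G ratio = 615 / 227 = 2.709

2.709


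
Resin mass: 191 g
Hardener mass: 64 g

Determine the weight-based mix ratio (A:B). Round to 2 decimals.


Ratio = 191 / 64 = 2.98

2.98


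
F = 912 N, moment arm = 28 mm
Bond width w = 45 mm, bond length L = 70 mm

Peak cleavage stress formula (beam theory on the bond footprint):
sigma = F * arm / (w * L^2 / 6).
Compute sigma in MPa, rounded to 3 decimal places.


sigma = (912 * 28) / (45 * 4900 / 6)
= 25536 * 6 / 220500
= 153216 / 220500
= 0.695 MPa

0.695


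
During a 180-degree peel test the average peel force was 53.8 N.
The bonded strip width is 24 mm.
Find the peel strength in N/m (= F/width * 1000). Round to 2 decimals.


Peel strength = F/width * 1000
= 53.8 / 24 * 1000
= 2241.67 N/m

2241.67


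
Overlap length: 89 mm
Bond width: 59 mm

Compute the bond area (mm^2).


Bond area = 89 * 59 = 5251 mm^2

5251


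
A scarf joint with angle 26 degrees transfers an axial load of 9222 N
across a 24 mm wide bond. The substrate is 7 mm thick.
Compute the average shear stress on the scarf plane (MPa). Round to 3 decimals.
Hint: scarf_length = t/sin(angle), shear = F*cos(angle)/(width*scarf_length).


scarf_length = 7 / sin(26 deg) = 15.9682 mm
cos(26 deg) = 0.898794
shear stress = 9222 * 0.898794 / (24 * 15.9682)
= 21.628 MPa

21.628


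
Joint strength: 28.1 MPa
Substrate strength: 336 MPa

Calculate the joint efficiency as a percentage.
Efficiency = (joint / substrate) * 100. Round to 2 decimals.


Efficiency = (28.1 / 336) * 100 = 8.36%

8.36


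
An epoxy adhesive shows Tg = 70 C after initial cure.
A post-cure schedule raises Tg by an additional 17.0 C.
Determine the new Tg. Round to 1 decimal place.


New Tg = 70 + 17.0
= 87.0 C

87.0


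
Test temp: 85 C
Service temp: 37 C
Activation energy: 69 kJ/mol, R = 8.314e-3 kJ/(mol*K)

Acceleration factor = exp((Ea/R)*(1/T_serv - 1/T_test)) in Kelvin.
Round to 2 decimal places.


AF = exp((69/0.008314)*(1/310.15 - 1/358.15))
= 36.10

36.10


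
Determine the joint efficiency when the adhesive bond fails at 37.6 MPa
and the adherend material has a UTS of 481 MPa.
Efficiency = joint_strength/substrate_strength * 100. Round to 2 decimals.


Joint efficiency = 37.6 / 481 * 100
= 7.82%

7.82


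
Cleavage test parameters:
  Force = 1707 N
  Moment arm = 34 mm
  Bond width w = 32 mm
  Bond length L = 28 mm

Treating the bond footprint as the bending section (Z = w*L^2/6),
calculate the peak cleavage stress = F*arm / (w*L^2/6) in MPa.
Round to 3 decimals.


M = 1707 * 34 = 58038 N*mm
Z = 32 * 28^2 / 6 = 25088 / 6 mm^3
sigma = M / Z = 6 * 58038 / 25088 = 348228 / 25088
= 13.880 MPa

13.880


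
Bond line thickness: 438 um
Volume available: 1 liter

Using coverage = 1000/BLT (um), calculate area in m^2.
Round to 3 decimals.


1 L = 1e6 mm^3, thickness = 438 um = 0.438 mm
Area = 1e6 / 0.438 mm^2 = (1e6 / 0.438) / 1e6 m^2 = 1000 / 438 m^2
= 2.283 m^2

2.283


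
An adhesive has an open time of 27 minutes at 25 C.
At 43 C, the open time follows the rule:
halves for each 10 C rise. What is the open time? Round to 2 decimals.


Factor = 2^((43-25)/10) = 3.4822
Open time = 27 / 3.4822 = 7.75 min

7.75


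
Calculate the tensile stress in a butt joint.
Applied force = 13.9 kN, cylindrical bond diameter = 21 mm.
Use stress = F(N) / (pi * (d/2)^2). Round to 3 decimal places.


A = pi * 10.5^2 = 346.3606 mm^2
sigma = 13900.0 / 346.3606 = 40.132 MPa

40.132


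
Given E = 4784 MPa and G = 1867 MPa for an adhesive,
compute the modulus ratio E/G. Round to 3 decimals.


E/G ratio = 4784 / 1867 = 2.562

2.562


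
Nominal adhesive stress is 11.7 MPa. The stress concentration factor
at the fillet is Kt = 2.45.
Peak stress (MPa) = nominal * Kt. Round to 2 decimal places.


Peak = 11.7 * 2.45 = 28.67 MPa

28.67


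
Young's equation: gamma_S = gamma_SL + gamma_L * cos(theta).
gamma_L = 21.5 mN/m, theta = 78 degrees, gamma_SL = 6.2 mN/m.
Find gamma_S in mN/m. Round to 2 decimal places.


cos(78 deg) = 0.207912
gamma_S = 6.2 + 21.5 * 0.207912
= 10.67 mN/m

10.67


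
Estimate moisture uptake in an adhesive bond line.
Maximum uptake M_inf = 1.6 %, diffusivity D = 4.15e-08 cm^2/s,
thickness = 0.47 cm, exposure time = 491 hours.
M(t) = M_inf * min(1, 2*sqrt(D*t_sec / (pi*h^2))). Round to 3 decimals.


Convert time: 491 h = 1767600 s
ratio = min(1, 2*sqrt(4.15e-08*1767600/(pi*0.47^2)))
= 0.650239
M(t) = 1.6 * 0.650239 = 1.040%

1.040


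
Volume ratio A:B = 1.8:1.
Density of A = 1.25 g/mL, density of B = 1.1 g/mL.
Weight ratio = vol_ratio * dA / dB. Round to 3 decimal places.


Wt ratio = 1.8 * 1.25 / 1.1
= 2.045

2.045


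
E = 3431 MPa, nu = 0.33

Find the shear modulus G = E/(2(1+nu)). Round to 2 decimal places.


G = 3431 / (2 * 1.33)
= 1289.85 MPa

1289.85


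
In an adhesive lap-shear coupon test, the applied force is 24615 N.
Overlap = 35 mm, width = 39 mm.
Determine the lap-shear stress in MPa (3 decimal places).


stress = F / (overlap * width)
= 24615 / (35 * 39)
= 18.033 MPa

18.033


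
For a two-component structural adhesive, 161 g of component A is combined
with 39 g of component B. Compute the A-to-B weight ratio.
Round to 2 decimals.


Weight ratio A:B = 161 / 39
= 4.13

4.13


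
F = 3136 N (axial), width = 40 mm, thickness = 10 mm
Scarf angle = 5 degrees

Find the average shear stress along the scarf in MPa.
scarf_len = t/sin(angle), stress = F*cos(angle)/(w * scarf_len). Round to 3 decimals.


scarf_len = 10/sin(5 deg) = 114.7371
cos(5 deg) = 0.996195
stress = 3136*0.996195/(40*114.7371) = 0.681 MPa

0.681


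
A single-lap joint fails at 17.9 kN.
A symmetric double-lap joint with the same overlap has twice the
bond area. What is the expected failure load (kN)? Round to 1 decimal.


Double-lap load = 2 * 17.9 = 35.8 kN

35.8


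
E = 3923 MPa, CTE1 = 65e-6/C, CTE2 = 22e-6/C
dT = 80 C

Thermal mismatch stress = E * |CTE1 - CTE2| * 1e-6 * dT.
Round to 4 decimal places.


= 3923 * 43e-6 * 80
= 13.4951 MPa

13.4951


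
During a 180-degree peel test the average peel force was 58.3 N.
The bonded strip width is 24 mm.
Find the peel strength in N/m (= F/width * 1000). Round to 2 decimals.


Peel strength = F/width * 1000
= 58.3 / 24 * 1000
= 2429.17 N/m

2429.17


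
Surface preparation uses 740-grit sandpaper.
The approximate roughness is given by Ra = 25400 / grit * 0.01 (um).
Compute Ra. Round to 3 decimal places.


Ra = 25400 / 740 * 0.01
= 254 / 740
= 0.343 um

0.343


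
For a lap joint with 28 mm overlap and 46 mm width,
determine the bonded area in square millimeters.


Area = 28 * 46 = 1288 mm^2

1288


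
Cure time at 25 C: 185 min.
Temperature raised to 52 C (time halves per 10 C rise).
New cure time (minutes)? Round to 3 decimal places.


Acceleration factor = 2^(27/10) = 6.4980
New time = 185 / 6.4980 = 28.470 min

28.470


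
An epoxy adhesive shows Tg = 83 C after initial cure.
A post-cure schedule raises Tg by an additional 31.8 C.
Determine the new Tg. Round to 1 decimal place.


New Tg = 83 + 31.8
= 114.8 C

114.8


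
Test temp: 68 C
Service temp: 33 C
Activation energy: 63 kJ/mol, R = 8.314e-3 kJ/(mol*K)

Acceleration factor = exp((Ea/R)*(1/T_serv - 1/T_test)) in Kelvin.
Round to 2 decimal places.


AF = exp((63/0.008314)*(1/306.15 - 1/341.15))
= 12.67

12.67


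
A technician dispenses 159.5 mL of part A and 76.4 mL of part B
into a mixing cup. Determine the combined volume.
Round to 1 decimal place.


Combined volume = 159.5 + 76.4
= 235.9 mL

235.9


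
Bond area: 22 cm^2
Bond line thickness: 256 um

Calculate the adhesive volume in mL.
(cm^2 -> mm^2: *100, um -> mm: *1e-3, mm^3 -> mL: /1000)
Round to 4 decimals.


V = 22*100 * 256*1e-3 / 1000
= 0.5632 mL

0.5632


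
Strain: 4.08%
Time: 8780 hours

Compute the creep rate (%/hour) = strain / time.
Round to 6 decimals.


Creep rate = 4.08 / 8780
= 0.000465 %/h

0.000465


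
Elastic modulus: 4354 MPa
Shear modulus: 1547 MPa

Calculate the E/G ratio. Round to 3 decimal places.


E / G = 4354 / 1547 = 2.814

2.814


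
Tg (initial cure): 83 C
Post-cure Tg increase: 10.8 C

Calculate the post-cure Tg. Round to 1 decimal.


Post-cure Tg = 83 + 10.8 = 93.8 C

93.8


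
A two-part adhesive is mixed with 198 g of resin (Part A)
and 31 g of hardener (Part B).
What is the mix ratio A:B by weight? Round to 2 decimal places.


Mix ratio = mass_A / mass_B
= 198 / 31
= 6.39

6.39


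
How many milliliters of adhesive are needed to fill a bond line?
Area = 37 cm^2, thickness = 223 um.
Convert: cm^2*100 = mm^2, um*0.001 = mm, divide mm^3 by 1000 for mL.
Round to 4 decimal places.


= (37 * 100) * (223 * 0.001) / 1000
= 0.8251 mL

0.8251


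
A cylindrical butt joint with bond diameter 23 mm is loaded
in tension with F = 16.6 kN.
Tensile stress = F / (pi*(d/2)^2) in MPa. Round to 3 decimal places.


Area = pi * (23/2)^2 = 415.4756 mm^2
Stress = 16.6*1000 / 415.4756
= 39.954 MPa

39.954


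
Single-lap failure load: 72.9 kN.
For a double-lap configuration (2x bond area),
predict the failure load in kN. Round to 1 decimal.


Failure load = 72.9 * 2 = 145.8 kN

145.8


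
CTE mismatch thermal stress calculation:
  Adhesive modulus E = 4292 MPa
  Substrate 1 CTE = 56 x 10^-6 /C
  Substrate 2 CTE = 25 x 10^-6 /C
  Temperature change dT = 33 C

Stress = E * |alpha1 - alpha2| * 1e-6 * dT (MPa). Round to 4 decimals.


delta_alpha = |56 - 25| = 31 x 10^-6/C
Stress = 4292 * 31e-6 * 33
= 4.3907 MPa

4.3907


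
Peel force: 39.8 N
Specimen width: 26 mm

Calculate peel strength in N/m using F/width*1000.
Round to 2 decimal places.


Peel strength = 39.8 / 26 * 1000 = 1530.77 N/m

1530.77


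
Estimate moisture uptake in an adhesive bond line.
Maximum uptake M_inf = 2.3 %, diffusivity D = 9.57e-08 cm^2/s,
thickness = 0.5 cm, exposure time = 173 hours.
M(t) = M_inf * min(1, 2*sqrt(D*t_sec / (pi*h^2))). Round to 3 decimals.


Convert time: 173 h = 622800 s
ratio = min(1, 2*sqrt(9.57e-08*622800/(pi*0.5^2)))
= 0.550954
M(t) = 2.3 * 0.550954 = 1.267%

1.267


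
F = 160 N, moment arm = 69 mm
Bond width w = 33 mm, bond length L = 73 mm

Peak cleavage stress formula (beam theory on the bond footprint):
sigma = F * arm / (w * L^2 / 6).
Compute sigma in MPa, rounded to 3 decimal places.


sigma = (160 * 69) / (33 * 5329 / 6)
= 11040 * 6 / 175857
= 66240 / 175857
= 0.377 MPa

0.377


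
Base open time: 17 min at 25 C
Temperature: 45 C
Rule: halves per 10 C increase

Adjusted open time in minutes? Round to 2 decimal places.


Acceleration = 2^((45-25)/10) = 4.0000
Open time = 17 / 4.0000 = 4.25 min

4.25


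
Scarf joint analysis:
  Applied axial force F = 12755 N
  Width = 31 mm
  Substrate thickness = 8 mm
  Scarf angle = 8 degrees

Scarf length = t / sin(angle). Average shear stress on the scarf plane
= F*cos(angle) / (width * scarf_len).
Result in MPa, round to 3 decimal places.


Scarf length = 8 / sin(8 deg) = 57.4824 mm
cos(8 deg) = 0.990268
Shear = 12755 * 0.990268 / (31 * 57.4824)
= 7.088 MPa

7.088


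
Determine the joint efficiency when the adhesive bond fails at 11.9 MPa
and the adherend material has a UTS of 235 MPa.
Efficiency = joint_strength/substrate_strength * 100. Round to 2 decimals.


Joint efficiency = 11.9 / 235 * 100
= 5.06%

5.06


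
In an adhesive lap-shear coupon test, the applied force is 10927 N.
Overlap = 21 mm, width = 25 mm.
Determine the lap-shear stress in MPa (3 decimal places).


stress = F / (overlap * width)
= 10927 / (21 * 25)
= 20.813 MPa

20.813


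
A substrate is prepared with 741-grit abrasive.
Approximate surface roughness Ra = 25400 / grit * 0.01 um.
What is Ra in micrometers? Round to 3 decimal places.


Ra = 25400 / 741 * 0.01 = 0.343 um

0.343


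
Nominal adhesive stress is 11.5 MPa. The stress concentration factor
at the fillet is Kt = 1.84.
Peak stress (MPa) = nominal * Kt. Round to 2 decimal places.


Peak = 11.5 * 1.84 = 21.16 MPa

21.16


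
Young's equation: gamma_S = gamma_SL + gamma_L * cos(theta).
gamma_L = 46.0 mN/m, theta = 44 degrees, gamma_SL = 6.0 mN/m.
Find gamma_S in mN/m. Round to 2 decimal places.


cos(44 deg) = 0.719340
gamma_S = 6.0 + 46.0 * 0.719340
= 39.09 mN/m

39.09


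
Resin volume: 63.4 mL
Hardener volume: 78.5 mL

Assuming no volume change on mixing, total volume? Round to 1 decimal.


V_total = 63.4 + 78.5 = 141.9 mL

141.9


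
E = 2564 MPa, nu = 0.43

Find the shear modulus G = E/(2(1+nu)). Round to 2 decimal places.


G = 2564 / (2 * 1.43)
= 896.50 MPa

896.50


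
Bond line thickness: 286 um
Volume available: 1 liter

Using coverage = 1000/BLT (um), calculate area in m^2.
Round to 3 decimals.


1 L = 1e6 mm^3, thickness = 286 um = 0.286 mm
Area = 1e6 / 0.286 mm^2 = (1e6 / 0.286) / 1e6 m^2 = 1000 / 286 m^2
= 3.497 m^2

3.497


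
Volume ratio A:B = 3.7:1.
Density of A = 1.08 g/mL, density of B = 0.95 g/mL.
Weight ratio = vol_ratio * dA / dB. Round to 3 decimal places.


Wt ratio = 3.7 * 1.08 / 0.95
= 4.206

4.206


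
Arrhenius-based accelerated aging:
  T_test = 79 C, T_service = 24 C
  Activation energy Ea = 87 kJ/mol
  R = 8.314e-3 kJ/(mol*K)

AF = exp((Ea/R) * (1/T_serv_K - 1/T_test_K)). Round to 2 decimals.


T_test_K = 352.15, T_serv_K = 297.15
AF = exp((87/8.314e-3) * (1/297.15 - 1/352.15))
= 244.71

244.71


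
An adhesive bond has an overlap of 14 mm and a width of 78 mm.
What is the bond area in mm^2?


Bond area = overlap * width
= 14 * 78
= 1092 mm^2

1092


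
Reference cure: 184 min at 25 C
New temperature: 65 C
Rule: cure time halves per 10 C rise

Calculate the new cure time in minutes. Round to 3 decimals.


factor = 2^((65-25)/10) = 16.0000
t_new = 184 / 16.0000 = 11.500 min

11.500


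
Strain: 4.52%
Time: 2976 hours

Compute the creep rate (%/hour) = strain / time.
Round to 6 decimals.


Creep rate = 4.52 / 2976
= 0.001519 %/h

0.001519


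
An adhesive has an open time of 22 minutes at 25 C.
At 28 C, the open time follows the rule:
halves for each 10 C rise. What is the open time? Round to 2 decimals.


Factor = 2^((28-25)/10) = 1.2311
Open time = 22 / 1.2311 = 17.87 min

17.87


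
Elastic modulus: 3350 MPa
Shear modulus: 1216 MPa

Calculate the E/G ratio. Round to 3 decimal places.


E / G = 3350 / 1216 = 2.755

2.755


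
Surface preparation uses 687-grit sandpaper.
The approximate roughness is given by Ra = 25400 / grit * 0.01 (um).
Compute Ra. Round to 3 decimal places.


Ra = 25400 / 687 * 0.01
= 254 / 687
= 0.370 um

0.370


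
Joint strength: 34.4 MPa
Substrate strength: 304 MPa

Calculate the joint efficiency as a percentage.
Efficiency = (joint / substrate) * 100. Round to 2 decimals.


Efficiency = (34.4 / 304) * 100 = 11.32%

11.32


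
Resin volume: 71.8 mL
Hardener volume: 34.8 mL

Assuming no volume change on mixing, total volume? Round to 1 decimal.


V_total = 71.8 + 34.8 = 106.6 mL

106.6


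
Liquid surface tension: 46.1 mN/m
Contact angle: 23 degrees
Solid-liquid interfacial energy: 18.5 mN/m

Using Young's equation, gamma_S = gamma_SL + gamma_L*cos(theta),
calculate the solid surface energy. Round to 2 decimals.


gamma_S = 18.5 + 46.1 * cos(23)
= 60.94 mN/m

60.94


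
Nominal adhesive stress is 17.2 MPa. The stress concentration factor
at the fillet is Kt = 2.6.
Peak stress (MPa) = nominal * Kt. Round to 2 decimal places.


Peak = 17.2 * 2.6 = 44.72 MPa

44.72


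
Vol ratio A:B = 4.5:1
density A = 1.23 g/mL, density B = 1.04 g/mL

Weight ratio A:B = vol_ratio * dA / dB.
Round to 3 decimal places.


Weight ratio = 4.5 * 1.23 / 1.04
= 5.322

5.322


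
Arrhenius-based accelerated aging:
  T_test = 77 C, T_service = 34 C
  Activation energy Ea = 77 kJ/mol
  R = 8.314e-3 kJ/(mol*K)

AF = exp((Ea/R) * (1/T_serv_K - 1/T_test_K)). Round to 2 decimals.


T_test_K = 350.15, T_serv_K = 307.15
AF = exp((77/8.314e-3) * (1/307.15 - 1/350.15))
= 40.57

40.57


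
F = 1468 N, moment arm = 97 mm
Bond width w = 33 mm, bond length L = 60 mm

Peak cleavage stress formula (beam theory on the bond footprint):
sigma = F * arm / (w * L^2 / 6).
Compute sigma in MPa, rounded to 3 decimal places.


sigma = (1468 * 97) / (33 * 3600 / 6)
= 142396 * 6 / 118800
= 854376 / 118800
= 7.192 MPa

7.192


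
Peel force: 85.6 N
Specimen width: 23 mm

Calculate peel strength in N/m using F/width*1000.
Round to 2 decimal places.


Peel strength = 85.6 / 23 * 1000 = 3721.74 N/m

3721.74


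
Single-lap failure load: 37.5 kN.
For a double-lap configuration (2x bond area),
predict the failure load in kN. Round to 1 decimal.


Failure load = 37.5 * 2 = 75.0 kN

75.0


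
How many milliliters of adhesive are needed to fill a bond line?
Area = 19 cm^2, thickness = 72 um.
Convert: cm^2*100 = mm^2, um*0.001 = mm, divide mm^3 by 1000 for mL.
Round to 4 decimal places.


= (19 * 100) * (72 * 0.001) / 1000
= 0.1368 mL

0.1368


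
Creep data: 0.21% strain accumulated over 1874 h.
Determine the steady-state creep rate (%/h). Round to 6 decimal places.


Rate = 0.21 / 1874 = 0.000112 %/h

0.000112


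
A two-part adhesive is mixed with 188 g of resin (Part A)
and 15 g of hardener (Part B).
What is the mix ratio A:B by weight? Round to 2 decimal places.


Mix ratio = mass_A / mass_B
= 188 / 15
= 12.53

12.53


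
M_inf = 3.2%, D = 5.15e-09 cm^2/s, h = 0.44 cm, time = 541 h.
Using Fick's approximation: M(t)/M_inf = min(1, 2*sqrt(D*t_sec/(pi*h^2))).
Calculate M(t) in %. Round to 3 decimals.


t = 1947600 s
ratio = min(1, 2*sqrt(5.15e-09*1947600/(pi*0.1936)))
= 0.256836
M(t) = 3.2 * 0.256836 = 0.822%

0.822


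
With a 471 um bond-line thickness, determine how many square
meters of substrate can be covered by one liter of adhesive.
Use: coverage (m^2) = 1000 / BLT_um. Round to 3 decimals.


Coverage = 1000 / 471 = 2.123 m^2

2.123


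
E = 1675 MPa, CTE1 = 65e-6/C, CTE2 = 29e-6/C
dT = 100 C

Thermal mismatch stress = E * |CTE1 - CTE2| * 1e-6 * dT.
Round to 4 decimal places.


= 1675 * 36e-6 * 100
= 6.0300 MPa

6.0300


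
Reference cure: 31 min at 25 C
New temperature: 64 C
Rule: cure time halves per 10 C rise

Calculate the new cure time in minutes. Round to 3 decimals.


factor = 2^((64-25)/10) = 14.9285
t_new = 31 / 14.9285 = 2.077 min

2.077


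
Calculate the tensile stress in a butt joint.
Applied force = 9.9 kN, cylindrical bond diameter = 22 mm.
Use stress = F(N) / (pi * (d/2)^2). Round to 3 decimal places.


A = pi * 11.0^2 = 380.1327 mm^2
sigma = 9900.0 / 380.1327 = 26.044 MPa

26.044


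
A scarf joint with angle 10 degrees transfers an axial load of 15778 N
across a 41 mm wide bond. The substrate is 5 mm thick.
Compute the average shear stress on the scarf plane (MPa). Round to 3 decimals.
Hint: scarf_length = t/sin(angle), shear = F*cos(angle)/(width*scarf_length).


scarf_length = 5 / sin(10 deg) = 28.7939 mm
cos(10 deg) = 0.984808
shear stress = 15778 * 0.984808 / (41 * 28.7939)
= 13.162 MPa

13.162


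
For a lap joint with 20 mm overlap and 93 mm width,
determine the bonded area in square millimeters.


Area = 20 * 93 = 1860 mm^2

1860


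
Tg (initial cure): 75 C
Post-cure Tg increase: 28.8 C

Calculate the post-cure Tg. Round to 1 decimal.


Post-cure Tg = 75 + 28.8 = 103.8 C

103.8


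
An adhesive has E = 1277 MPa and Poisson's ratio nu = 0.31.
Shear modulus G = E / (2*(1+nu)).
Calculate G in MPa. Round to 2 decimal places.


G = 1277 / (2*(1+0.31))
= 1277 / 2.62
= 487.40 MPa

487.40


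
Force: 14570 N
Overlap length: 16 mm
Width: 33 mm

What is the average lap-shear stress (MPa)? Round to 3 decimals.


Average shear stress = F / (overlap * width)
= 14570 / (16 * 33)
= 27.595 MPa

27.595


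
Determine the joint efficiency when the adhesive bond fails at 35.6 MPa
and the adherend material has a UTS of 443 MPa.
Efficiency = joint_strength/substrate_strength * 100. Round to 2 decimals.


Joint efficiency = 35.6 / 443 * 100
= 8.04%

8.04


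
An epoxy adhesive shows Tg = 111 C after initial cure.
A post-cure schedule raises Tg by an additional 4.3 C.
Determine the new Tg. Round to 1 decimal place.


New Tg = 111 + 4.3
= 115.3 C

115.3


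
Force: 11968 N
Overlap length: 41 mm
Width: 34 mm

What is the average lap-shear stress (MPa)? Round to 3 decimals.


Average shear stress = F / (overlap * width)
= 11968 / (41 * 34)
= 8.585 MPa

8.585


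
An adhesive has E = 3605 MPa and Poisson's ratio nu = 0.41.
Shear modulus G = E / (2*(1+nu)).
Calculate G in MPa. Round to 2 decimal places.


G = 3605 / (2*(1+0.41))
= 3605 / 2.82
= 1278.37 MPa

1278.37


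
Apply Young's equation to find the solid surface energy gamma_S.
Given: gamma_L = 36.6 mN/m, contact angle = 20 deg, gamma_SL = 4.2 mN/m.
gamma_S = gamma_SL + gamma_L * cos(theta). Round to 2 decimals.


theta_rad = 20 * pi/180 = 0.349066
gamma_S = 4.2 + 36.6 * cos(0.349066)
= 38.59 mN/m

38.59


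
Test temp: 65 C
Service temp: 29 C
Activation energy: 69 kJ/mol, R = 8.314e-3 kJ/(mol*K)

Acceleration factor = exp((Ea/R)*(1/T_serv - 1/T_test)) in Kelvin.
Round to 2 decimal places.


AF = exp((69/0.008314)*(1/302.15 - 1/338.15))
= 18.62

18.62


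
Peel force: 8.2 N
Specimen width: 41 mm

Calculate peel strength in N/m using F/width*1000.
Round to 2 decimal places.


Peel strength = 8.2 / 41 * 1000 = 200.00 N/m

200.00


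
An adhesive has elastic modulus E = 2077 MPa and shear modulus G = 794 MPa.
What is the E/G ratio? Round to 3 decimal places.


E/G = 2077 / 794 = 2.616

2.616


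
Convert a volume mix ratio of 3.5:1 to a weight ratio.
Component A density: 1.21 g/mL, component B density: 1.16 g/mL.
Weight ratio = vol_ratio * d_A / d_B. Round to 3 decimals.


= 3.5 * 1.21 / 1.16 = 3.651

3.651


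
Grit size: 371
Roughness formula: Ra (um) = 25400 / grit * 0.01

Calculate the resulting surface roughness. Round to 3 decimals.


Ra = 25400 / 371 * 0.01
= 0.685 um

0.685


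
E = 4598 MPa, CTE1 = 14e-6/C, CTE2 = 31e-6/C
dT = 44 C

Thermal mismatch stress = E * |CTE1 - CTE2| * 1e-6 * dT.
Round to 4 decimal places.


= 4598 * 17e-6 * 44
= 3.4393 MPa

3.4393


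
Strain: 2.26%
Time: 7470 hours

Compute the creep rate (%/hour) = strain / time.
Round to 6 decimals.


Creep rate = 2.26 / 7470
= 0.000303 %/h

0.000303


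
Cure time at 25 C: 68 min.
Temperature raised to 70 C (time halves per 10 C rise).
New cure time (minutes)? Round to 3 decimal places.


Acceleration factor = 2^(45/10) = 22.6274
New time = 68 / 22.6274 = 3.005 min

3.005


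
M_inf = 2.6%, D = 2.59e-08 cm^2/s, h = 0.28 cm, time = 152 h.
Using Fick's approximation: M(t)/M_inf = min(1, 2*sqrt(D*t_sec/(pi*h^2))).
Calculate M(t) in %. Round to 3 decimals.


t = 547200 s
ratio = min(1, 2*sqrt(2.59e-08*547200/(pi*0.0784)))
= 0.479755
M(t) = 2.6 * 0.479755 = 1.247%

1.247


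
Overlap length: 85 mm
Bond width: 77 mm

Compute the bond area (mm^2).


Bond area = 85 * 77 = 6545 mm^2

6545


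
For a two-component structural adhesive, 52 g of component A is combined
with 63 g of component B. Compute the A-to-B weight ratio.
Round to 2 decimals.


Weight ratio A:B = 52 / 63
= 0.83

0.83


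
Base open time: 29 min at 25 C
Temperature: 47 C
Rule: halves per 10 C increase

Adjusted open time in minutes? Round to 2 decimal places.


Acceleration = 2^((47-25)/10) = 4.5948
Open time = 29 / 4.5948 = 6.31 min

6.31


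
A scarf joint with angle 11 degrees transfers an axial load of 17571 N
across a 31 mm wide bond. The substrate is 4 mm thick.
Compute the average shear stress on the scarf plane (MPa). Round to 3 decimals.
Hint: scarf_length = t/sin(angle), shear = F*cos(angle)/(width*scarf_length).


scarf_length = 4 / sin(11 deg) = 20.9634 mm
cos(11 deg) = 0.981627
shear stress = 17571 * 0.981627 / (31 * 20.9634)
= 26.541 MPa

26.541


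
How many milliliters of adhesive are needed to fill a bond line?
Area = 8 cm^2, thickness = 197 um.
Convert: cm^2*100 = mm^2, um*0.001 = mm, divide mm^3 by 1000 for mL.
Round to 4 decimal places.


= (8 * 100) * (197 * 0.001) / 1000
= 0.1576 mL

0.1576


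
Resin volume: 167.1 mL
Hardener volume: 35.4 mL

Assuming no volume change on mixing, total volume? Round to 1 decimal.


V_total = 167.1 + 35.4 = 202.5 mL

202.5


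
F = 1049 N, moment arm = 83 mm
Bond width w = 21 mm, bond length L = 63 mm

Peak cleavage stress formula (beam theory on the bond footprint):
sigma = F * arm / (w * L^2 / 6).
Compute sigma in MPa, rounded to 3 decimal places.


sigma = (1049 * 83) / (21 * 3969 / 6)
= 87067 * 6 / 83349
= 522402 / 83349
= 6.268 MPa

6.268


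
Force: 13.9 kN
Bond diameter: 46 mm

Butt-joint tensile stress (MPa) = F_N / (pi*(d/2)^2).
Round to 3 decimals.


F_N = 13.9 * 1000 = 13900.0 N
A = pi*(23.0)^2 = 1661.9025 mm^2
stress = 13900.0 / 1661.9025 = 8.364 MPa

8.364


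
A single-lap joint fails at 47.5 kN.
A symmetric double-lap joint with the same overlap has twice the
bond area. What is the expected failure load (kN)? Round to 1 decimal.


Double-lap load = 2 * 47.5 = 95.0 kN

95.0


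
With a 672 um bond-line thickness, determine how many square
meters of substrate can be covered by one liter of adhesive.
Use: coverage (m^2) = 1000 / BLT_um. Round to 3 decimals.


Coverage = 1000 / 672 = 1.488 m^2

1.488


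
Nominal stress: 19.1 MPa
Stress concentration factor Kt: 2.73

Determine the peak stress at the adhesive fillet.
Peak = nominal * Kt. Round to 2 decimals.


Peak stress = 19.1 * 2.73
= 52.14 MPa

52.14


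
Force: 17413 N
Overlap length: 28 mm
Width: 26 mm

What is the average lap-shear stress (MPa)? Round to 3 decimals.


Average shear stress = F / (overlap * width)
= 17413 / (28 * 26)
= 23.919 MPa

23.919


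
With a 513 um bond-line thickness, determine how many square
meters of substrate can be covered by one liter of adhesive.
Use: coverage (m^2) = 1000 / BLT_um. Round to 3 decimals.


Coverage = 1000 / 513 = 1.949 m^2

1.949


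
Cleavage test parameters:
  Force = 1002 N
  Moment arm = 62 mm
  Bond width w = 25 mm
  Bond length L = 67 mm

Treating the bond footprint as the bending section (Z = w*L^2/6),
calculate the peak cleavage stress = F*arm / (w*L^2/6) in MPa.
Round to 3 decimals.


M = 1002 * 62 = 62124 N*mm
Z = 25 * 67^2 / 6 = 112225 / 6 mm^3
sigma = M / Z = 6 * 62124 / 112225 = 372744 / 112225
= 3.321 MPa

3.321


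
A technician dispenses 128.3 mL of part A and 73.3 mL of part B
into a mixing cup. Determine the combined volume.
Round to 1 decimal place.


Combined volume = 128.3 + 73.3
= 201.6 mL

201.6


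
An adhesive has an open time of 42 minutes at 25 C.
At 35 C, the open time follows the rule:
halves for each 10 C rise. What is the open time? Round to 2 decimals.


Factor = 2^((35-25)/10) = 2.0000
Open time = 42 / 2.0000 = 21.00 min

21.00


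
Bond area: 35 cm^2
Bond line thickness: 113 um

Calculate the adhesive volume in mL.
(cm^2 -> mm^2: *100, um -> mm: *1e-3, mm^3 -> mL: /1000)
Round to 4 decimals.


V = 35*100 * 113*1e-3 / 1000
= 0.3955 mL

0.3955


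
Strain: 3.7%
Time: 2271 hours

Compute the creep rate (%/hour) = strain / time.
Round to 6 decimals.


Creep rate = 3.7 / 2271
= 0.001629 %/h

0.001629


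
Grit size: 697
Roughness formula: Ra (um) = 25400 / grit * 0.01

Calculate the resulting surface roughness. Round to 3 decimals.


Ra = 25400 / 697 * 0.01
= 0.364 um

0.364
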